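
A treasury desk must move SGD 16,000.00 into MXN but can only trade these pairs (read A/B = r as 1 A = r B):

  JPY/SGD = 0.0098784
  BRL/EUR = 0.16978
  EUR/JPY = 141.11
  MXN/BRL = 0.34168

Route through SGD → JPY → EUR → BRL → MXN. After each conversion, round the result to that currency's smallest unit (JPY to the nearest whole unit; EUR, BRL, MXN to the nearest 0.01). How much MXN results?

MXN 197,865.11

SGD 16,000.00 ÷ 0.0098784 = JPY 1,619,695
JPY 1,619,695 ÷ 141.11 = EUR 11,478.24
EUR 11,478.24 ÷ 0.16978 = BRL 67,606.55
BRL 67,606.55 ÷ 0.34168 = MXN 197,865.11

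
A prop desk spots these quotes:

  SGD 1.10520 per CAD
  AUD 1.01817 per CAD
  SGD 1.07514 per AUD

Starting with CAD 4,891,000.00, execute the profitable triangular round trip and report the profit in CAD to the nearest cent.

Profitable loop is CAD → SGD → AUD → CAD:
CAD 4,891,000.00 × 1.10520 = SGD 5,405,533.20
SGD 5,405,533.20 ÷ 1.07514 = AUD 5,027,748.20
AUD 5,027,748.20 ÷ 1.01817 = CAD 4,938,024.30
Profit = CAD 4,938,024.30 − CAD 4,891,000.00

Profit: CAD 47,024.30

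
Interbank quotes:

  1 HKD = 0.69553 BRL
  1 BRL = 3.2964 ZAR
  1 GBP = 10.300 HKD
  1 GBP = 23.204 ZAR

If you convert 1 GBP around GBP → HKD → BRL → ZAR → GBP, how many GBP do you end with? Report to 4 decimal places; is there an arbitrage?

1.0177 (arbitrage exists)

Around GBP → HKD → BRL → ZAR → GBP: 1 × 10.300 × 0.69553 × 3.2964 ÷ 23.204 = 1.017724
Product > 1; profitable direction is GBP → HKD → BRL → ZAR → GBP.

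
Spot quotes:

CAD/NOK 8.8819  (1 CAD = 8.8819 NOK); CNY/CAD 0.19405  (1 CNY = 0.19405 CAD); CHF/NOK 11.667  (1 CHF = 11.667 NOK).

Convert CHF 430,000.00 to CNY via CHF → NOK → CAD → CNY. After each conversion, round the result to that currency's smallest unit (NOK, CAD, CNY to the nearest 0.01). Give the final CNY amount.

CNY 2,910,771.61

CHF 430,000.00 × 11.667 = NOK 5,016,810.00
NOK 5,016,810.00 ÷ 8.8819 = CAD 564,835.23
CAD 564,835.23 ÷ 0.19405 = CNY 2,910,771.61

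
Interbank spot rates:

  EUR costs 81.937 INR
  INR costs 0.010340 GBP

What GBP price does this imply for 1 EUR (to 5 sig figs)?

1 EUR × 81.937 = 81.937 INR
81.937 INR × 0.010340 = 0.847229 GBP

EUR/GBP = 0.84723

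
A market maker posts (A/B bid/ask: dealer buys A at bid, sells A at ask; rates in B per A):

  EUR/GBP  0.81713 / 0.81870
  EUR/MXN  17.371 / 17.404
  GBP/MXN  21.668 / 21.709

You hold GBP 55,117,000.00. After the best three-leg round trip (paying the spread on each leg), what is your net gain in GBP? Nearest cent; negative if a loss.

Net profit: GBP 955,055.75

Best loop GBP → MXN → EUR → GBP:
GBP 55,117,000.00 × 21.668 (sell GBP at bid) = MXN 1,194,275,156.00
MXN 1,194,275,156.00 ÷ 17.404 (buy EUR at ask) = EUR 68,620,728.34
EUR 68,620,728.34 × 0.81713 (sell EUR at bid) = GBP 56,072,055.75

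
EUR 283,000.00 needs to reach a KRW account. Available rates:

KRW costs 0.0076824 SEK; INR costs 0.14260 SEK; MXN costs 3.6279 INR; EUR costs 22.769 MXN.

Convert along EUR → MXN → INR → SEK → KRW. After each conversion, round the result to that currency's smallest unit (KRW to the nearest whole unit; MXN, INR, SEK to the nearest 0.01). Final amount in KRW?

KRW 433,918,643

EUR 283,000.00 × 22.769 = MXN 6,443,627.00
MXN 6,443,627.00 × 3.6279 = INR 23,376,834.39
INR 23,376,834.39 × 0.14260 = SEK 3,333,536.58
SEK 3,333,536.58 ÷ 0.0076824 = KRW 433,918,643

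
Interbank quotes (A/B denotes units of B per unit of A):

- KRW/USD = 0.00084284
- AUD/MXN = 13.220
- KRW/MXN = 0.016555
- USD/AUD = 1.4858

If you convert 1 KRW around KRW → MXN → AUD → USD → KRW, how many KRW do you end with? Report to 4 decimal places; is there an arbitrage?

Around KRW → MXN → AUD → USD → KRW: 1 × 0.016555 ÷ 13.220 ÷ 1.4858 ÷ 0.00084284 = 0.999982
Product ≈ 1 (deviation 0.002%, within rounding noise).

1.0000 (no arbitrage)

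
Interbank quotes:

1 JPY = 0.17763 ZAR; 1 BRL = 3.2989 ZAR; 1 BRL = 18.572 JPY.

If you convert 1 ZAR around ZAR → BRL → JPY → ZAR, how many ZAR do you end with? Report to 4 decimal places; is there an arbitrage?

Around ZAR → BRL → JPY → ZAR: 1 ÷ 3.2989 × 18.572 × 0.17763 = 1.000013
Product ≈ 1 (deviation 0.001%, within rounding noise).

1.0000 (no arbitrage)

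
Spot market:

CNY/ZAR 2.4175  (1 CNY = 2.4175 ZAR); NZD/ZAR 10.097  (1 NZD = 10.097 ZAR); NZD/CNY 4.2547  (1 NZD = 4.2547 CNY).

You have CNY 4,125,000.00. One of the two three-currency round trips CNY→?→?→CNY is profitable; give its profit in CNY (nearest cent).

Profitable loop is CNY → ZAR → NZD → CNY:
CNY 4,125,000.00 × 2.4175 = ZAR 9,972,187.50
ZAR 9,972,187.50 ÷ 10.097 = NZD 987,638.66
NZD 987,638.66 × 4.2547 = CNY 4,202,106.19
Profit = CNY 4,202,106.19 − CNY 4,125,000.00

Profit: CNY 77,106.19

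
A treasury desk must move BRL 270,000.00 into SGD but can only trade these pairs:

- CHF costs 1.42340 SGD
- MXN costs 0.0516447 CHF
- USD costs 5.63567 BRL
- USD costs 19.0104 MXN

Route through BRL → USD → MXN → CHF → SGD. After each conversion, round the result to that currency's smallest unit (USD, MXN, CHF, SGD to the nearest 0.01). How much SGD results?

SGD 66,951.78

BRL 270,000.00 ÷ 5.63567 = USD 47,909.12
USD 47,909.12 × 19.0104 = MXN 910,771.53
MXN 910,771.53 × 0.0516447 = CHF 47,036.52
CHF 47,036.52 × 1.42340 = SGD 66,951.78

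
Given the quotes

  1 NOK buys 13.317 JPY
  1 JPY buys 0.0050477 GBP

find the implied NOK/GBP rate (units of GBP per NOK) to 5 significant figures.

1 NOK × 13.317 = 13.317 JPY
13.317 JPY × 0.0050477 = 0.0672202 GBP

NOK/GBP = 0.067220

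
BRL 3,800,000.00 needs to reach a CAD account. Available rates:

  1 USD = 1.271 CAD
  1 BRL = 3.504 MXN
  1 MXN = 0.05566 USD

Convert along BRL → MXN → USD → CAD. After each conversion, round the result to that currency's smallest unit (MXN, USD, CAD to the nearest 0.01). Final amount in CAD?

BRL 3,800,000.00 × 3.504 = MXN 13,315,200.00
MXN 13,315,200.00 × 0.05566 = USD 741,124.03
USD 741,124.03 × 1.271 = CAD 941,968.64

CAD 941,968.64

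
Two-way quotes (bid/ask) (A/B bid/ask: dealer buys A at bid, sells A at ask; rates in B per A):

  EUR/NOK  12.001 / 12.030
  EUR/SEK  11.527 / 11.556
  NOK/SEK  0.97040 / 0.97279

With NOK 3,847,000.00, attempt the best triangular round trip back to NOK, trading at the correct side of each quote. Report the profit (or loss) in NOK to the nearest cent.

Net profit: NOK 29,884.63

Best loop NOK → SEK → EUR → NOK:
NOK 3,847,000.00 × 0.97040 (sell NOK at bid) = SEK 3,733,128.80
SEK 3,733,128.80 ÷ 11.556 (buy EUR at ask) = EUR 323,046.80
EUR 323,046.80 × 12.001 (sell EUR at bid) = NOK 3,876,884.63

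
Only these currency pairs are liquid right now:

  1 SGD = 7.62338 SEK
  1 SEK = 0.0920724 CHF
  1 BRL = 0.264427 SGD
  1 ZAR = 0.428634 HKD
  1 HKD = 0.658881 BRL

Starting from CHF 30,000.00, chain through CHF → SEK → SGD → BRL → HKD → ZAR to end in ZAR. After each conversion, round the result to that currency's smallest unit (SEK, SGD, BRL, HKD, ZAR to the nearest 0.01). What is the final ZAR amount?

CHF 30,000.00 ÷ 0.0920724 = SEK 325,830.54
SEK 325,830.54 ÷ 7.62338 = SGD 42,740.95
SGD 42,740.95 ÷ 0.264427 = BRL 161,636.10
BRL 161,636.10 ÷ 0.658881 = HKD 245,319.11
HKD 245,319.11 ÷ 0.428634 = ZAR 572,327.70

ZAR 572,327.70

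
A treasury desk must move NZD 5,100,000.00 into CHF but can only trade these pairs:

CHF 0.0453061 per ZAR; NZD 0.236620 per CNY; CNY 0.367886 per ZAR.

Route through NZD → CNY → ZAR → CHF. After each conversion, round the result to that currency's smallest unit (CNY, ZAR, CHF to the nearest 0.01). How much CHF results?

NZD 5,100,000.00 ÷ 0.236620 = CNY 21,553,545.77
CNY 21,553,545.77 ÷ 0.367886 = ZAR 58,587,567.26
ZAR 58,587,567.26 × 0.0453061 = CHF 2,654,374.18

CHF 2,654,374.18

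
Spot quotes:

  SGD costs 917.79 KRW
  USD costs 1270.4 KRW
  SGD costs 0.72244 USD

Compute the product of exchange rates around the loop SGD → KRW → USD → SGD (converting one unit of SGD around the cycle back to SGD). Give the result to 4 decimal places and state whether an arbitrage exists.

1.0000 (no arbitrage)

Around SGD → KRW → USD → SGD: 1 × 917.79 ÷ 1270.4 ÷ 0.72244 = 1.000002
Product ≈ 1 (deviation 0.000%, within rounding noise).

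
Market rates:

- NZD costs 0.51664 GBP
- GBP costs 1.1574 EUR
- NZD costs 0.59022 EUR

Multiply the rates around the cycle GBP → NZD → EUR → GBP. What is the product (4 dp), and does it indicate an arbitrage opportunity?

0.9871 (arbitrage exists)

Around GBP → NZD → EUR → GBP: 1 ÷ 0.51664 × 0.59022 ÷ 1.1574 = 0.987057
Product < 1; profitable direction is GBP → EUR → NZD → GBP.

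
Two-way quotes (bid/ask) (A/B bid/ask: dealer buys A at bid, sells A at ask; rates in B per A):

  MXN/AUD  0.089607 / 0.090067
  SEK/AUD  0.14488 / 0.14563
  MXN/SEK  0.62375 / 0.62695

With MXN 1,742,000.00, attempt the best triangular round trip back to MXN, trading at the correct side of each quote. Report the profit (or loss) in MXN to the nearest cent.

Net profit: MXN 5,839.10

Best loop MXN → SEK → AUD → MXN:
MXN 1,742,000.00 × 0.62375 (sell MXN at bid) = SEK 1,086,572.50
SEK 1,086,572.50 × 0.14488 (sell SEK at bid) = AUD 157,422.62
AUD 157,422.62 ÷ 0.090067 (buy MXN at ask) = MXN 1,747,839.10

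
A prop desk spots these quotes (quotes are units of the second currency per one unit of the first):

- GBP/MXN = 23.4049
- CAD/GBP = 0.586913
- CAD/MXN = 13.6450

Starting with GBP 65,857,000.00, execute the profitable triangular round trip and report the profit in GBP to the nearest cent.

Profitable loop is GBP → MXN → CAD → GBP:
GBP 65,857,000.00 × 23.4049 = MXN 1,541,376,499.30
MXN 1,541,376,499.30 ÷ 13.6450 = CAD 112,962,733.55
CAD 112,962,733.55 × 0.586913 = GBP 66,299,296.84
Profit = GBP 66,299,296.84 − GBP 65,857,000.00

Profit: GBP 442,296.84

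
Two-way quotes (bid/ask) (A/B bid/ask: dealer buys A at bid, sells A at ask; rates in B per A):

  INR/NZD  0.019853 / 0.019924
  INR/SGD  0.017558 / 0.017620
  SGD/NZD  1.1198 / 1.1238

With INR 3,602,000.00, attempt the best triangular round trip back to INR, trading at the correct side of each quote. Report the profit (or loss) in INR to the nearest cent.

Best loop INR → NZD → SGD → INR:
INR 3,602,000.00 × 0.019853 (sell INR at bid) = NZD 71,510.51
NZD 71,510.51 ÷ 1.1238 (buy SGD at ask) = SGD 63,632.77
SGD 63,632.77 ÷ 0.017620 (buy INR at ask) = INR 3,611,394.39

Net profit: INR 9,394.39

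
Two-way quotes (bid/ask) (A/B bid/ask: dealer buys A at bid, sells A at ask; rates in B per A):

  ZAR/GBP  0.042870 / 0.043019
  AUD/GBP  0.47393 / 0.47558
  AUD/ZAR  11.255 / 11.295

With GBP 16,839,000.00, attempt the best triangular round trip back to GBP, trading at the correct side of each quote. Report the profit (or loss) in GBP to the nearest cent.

Best loop GBP → AUD → ZAR → GBP:
GBP 16,839,000.00 ÷ 0.47558 (buy AUD at ask) = AUD 35,407,292.15
AUD 35,407,292.15 × 11.255 (sell AUD at bid) = ZAR 398,509,073.13
ZAR 398,509,073.13 × 0.042870 (sell ZAR at bid) = GBP 17,084,083.97

Net profit: GBP 245,083.97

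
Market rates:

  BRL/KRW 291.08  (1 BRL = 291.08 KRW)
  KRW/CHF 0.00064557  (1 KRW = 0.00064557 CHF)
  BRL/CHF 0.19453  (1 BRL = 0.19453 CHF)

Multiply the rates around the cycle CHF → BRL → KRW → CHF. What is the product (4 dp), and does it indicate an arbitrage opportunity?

Around CHF → BRL → KRW → CHF: 1 ÷ 0.19453 × 291.08 × 0.00064557 = 0.965982
Product < 1; profitable direction is CHF → KRW → BRL → CHF.

0.9660 (arbitrage exists)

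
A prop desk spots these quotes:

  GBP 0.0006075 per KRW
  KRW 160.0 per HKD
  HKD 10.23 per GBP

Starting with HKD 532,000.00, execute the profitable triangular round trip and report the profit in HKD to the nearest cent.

Profit: HKD 3,019.65

Profitable loop is HKD → GBP → KRW → HKD:
HKD 532,000.00 ÷ 10.23 = GBP 52,003.91
GBP 52,003.91 ÷ 0.0006075 = KRW 85,603,144
KRW 85,603,144 ÷ 160.0 = HKD 535,019.65
Profit = HKD 535,019.65 − HKD 532,000.00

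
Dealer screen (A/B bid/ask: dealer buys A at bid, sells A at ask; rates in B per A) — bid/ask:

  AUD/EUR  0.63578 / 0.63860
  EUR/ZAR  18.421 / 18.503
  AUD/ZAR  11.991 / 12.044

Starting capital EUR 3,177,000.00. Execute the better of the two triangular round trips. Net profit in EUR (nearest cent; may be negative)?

Net profit: EUR 47,048.41

Best loop EUR → AUD → ZAR → EUR:
EUR 3,177,000.00 ÷ 0.63860 (buy AUD at ask) = AUD 4,974,945.19
AUD 4,974,945.19 × 11.991 (sell AUD at bid) = ZAR 59,654,567.80
ZAR 59,654,567.80 ÷ 18.503 (buy EUR at ask) = EUR 3,224,048.41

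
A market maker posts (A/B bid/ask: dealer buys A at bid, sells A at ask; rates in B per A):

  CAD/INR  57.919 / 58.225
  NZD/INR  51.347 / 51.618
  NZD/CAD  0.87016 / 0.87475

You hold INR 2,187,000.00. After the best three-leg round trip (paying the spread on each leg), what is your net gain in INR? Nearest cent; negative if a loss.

Net profit: INR 17,806.14

Best loop INR → CAD → NZD → INR:
INR 2,187,000.00 ÷ 58.225 (buy CAD at ask) = CAD 37,561.19
CAD 37,561.19 ÷ 0.87475 (buy NZD at ask) = NZD 42,939.34
NZD 42,939.34 × 51.347 (sell NZD at bid) = INR 2,204,806.14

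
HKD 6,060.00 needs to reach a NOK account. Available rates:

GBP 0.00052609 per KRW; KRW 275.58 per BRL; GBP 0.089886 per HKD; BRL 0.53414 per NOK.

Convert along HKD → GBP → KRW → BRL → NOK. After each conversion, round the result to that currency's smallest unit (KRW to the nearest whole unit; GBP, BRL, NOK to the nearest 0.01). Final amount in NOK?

HKD 6,060.00 × 0.089886 = GBP 544.71
GBP 544.71 ÷ 0.00052609 = KRW 1,035,393
KRW 1,035,393 ÷ 275.58 = BRL 3,757.14
BRL 3,757.14 ÷ 0.53414 = NOK 7,034.00

NOK 7,034.00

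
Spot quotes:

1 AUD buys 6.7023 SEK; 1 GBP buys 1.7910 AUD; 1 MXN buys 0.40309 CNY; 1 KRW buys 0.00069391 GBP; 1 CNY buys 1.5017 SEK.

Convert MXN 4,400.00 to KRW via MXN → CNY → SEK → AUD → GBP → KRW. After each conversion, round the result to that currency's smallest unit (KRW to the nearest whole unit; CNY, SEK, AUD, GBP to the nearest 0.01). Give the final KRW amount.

MXN 4,400.00 × 0.40309 = CNY 1,773.60
CNY 1,773.60 × 1.5017 = SEK 2,663.42
SEK 2,663.42 ÷ 6.7023 = AUD 397.39
AUD 397.39 ÷ 1.7910 = GBP 221.88
GBP 221.88 ÷ 0.00069391 = KRW 319,753

KRW 319,753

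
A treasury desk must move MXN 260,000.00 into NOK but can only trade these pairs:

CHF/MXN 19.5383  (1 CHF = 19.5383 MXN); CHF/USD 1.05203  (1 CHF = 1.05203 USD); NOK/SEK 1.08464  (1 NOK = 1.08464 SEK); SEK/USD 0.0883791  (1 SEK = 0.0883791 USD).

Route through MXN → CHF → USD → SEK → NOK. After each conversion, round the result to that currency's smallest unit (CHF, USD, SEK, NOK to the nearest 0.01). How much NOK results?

MXN 260,000.00 ÷ 19.5383 = CHF 13,307.20
CHF 13,307.20 × 1.05203 = USD 13,999.57
USD 13,999.57 ÷ 0.0883791 = SEK 158,403.63
SEK 158,403.63 ÷ 1.08464 = NOK 146,042.59

NOK 146,042.59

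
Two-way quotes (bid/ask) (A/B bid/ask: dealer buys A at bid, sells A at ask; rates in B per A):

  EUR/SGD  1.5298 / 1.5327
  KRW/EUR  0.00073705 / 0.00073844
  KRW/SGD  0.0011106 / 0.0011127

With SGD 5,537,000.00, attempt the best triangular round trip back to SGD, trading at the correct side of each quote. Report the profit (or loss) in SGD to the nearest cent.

Net profit: SGD 73,842.04

Best loop SGD → KRW → EUR → SGD:
SGD 5,537,000.00 ÷ 0.0011127 (buy KRW at ask) = KRW 4,976,184,057
KRW 4,976,184,057 × 0.00073705 (sell KRW at bid) = EUR 3,667,696.46
EUR 3,667,696.46 × 1.5298 (sell EUR at bid) = SGD 5,610,842.04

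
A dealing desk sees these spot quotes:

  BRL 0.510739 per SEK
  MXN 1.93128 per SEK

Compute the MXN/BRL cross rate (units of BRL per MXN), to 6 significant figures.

MXN/BRL = 0.264456

1 MXN ÷ 1.93128 = 0.517791 SEK
0.517791 SEK × 0.510739 = 0.264456 BRL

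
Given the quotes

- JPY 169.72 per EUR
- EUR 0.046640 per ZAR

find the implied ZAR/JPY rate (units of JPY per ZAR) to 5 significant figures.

1 ZAR × 0.046640 = 0.04664 EUR
0.04664 EUR × 169.72 = 7.91574 JPY

ZAR/JPY = 7.9157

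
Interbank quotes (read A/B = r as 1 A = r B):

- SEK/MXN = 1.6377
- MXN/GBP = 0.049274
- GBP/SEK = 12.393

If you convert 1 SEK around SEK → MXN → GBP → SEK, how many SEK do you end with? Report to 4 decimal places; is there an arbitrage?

1.0001 (no arbitrage)

Around SEK → MXN → GBP → SEK: 1 × 1.6377 × 0.049274 × 12.393 = 1.000066
Product ≈ 1 (deviation 0.007%, within rounding noise).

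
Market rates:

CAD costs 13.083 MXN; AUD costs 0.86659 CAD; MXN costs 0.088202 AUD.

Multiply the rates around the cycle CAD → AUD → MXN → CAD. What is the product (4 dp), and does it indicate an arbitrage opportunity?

Around CAD → AUD → MXN → CAD: 1 ÷ 0.86659 ÷ 0.088202 ÷ 13.083 = 1.000001
Product ≈ 1 (deviation 0.000%, within rounding noise).

1.0000 (no arbitrage)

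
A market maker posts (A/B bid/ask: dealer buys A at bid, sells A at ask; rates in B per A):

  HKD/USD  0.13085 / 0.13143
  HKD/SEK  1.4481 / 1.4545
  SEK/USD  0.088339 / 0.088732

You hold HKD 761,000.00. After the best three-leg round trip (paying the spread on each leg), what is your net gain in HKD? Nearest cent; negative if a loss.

Best loop HKD → USD → SEK → HKD:
HKD 761,000.00 × 0.13085 (sell HKD at bid) = USD 99,576.85
USD 99,576.85 ÷ 0.088732 (buy SEK at ask) = SEK 1,122,220.28
SEK 1,122,220.28 ÷ 1.4545 (buy HKD at ask) = HKD 771,550.55

Net profit: HKD 10,550.55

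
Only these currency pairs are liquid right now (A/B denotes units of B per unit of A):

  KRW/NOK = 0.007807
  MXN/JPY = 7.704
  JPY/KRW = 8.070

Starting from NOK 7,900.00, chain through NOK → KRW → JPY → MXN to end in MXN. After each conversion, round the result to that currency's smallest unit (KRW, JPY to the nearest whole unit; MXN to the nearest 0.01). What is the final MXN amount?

NOK 7,900.00 ÷ 0.007807 = KRW 1,011,912
KRW 1,011,912 ÷ 8.070 = JPY 125,392
JPY 125,392 ÷ 7.704 = MXN 16,276.22

MXN 16,276.22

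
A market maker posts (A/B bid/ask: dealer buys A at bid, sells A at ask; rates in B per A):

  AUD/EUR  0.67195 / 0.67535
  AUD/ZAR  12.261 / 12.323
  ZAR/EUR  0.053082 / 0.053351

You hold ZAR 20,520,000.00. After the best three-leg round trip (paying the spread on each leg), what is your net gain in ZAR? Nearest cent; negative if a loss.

Best loop ZAR → AUD → EUR → ZAR:
ZAR 20,520,000.00 ÷ 12.323 (buy AUD at ask) = AUD 1,665,178.93
AUD 1,665,178.93 × 0.67195 (sell AUD at bid) = EUR 1,118,916.98
EUR 1,118,916.98 ÷ 0.053351 (buy ZAR at ask) = ZAR 20,972,746.24

Net profit: ZAR 452,746.24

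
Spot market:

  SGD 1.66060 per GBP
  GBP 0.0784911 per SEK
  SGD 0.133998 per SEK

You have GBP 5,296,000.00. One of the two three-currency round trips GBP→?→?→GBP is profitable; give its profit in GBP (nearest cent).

Profitable loop is GBP → SEK → SGD → GBP:
GBP 5,296,000.00 ÷ 0.0784911 = SEK 67,472,617.91
SEK 67,472,617.91 × 0.133998 = SGD 9,041,195.86
SGD 9,041,195.86 ÷ 1.66060 = GBP 5,444,535.62
Profit = GBP 5,444,535.62 − GBP 5,296,000.00

Profit: GBP 148,535.62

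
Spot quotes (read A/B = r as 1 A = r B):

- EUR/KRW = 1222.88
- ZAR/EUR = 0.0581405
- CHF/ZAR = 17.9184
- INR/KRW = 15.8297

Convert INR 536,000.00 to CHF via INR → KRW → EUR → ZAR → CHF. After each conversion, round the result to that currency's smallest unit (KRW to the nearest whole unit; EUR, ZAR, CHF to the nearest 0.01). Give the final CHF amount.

INR 536,000.00 × 15.8297 = KRW 8,484,719
KRW 8,484,719 ÷ 1222.88 = EUR 6,938.31
EUR 6,938.31 ÷ 0.0581405 = ZAR 119,336.95
ZAR 119,336.95 ÷ 17.9184 = CHF 6,660.02

CHF 6,660.02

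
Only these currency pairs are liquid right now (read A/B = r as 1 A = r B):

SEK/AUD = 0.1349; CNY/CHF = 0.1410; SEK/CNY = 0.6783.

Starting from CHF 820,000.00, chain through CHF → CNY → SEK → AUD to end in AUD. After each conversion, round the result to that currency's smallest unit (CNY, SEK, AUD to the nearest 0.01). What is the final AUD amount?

AUD 1,156,604.49

CHF 820,000.00 ÷ 0.1410 = CNY 5,815,602.84
CNY 5,815,602.84 ÷ 0.6783 = SEK 8,573,791.60
SEK 8,573,791.60 × 0.1349 = AUD 1,156,604.49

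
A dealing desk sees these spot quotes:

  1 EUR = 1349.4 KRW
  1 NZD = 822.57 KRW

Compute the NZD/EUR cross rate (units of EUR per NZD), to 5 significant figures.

1 NZD × 822.57 = 822.57 KRW
822.57 KRW ÷ 1349.4 = 0.609582 EUR

NZD/EUR = 0.60958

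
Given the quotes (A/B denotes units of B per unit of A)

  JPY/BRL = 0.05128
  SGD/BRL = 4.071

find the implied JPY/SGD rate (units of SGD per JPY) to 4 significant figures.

1 JPY × 0.05128 = 0.05128 BRL
0.05128 BRL ÷ 4.071 = 0.0125964 SGD

JPY/SGD = 0.01260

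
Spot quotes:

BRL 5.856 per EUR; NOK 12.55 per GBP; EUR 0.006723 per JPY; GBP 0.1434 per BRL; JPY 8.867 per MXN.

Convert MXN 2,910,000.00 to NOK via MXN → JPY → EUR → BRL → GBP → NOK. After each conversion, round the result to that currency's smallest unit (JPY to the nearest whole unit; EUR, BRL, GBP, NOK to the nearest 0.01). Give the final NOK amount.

NOK 1,828,212.84

MXN 2,910,000.00 × 8.867 = JPY 25,802,970
JPY 25,802,970 × 0.006723 = EUR 173,473.37
EUR 173,473.37 × 5.856 = BRL 1,015,860.05
BRL 1,015,860.05 × 0.1434 = GBP 145,674.33
GBP 145,674.33 × 12.55 = NOK 1,828,212.84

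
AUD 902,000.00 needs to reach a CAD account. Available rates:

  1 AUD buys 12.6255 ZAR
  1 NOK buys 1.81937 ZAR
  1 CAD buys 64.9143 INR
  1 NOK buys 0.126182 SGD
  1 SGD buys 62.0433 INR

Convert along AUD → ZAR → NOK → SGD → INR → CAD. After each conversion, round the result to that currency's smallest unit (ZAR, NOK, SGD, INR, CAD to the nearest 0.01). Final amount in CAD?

CAD 754,894.07

AUD 902,000.00 × 12.6255 = ZAR 11,388,201.00
ZAR 11,388,201.00 ÷ 1.81937 = NOK 6,259,420.02
NOK 6,259,420.02 × 0.126182 = SGD 789,826.14
SGD 789,826.14 × 62.0433 = INR 49,003,420.15
INR 49,003,420.15 ÷ 64.9143 = CAD 754,894.07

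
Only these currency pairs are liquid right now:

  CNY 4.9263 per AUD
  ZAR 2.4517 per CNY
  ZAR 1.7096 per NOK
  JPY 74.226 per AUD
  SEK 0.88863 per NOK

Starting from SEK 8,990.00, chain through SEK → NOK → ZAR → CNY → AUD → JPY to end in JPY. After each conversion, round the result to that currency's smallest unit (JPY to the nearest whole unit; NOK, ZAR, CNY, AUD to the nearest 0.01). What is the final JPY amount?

SEK 8,990.00 ÷ 0.88863 = NOK 10,116.70
NOK 10,116.70 × 1.7096 = ZAR 17,295.51
ZAR 17,295.51 ÷ 2.4517 = CNY 7,054.50
CNY 7,054.50 ÷ 4.9263 = AUD 1,432.01
AUD 1,432.01 × 74.226 = JPY 106,292

JPY 106,292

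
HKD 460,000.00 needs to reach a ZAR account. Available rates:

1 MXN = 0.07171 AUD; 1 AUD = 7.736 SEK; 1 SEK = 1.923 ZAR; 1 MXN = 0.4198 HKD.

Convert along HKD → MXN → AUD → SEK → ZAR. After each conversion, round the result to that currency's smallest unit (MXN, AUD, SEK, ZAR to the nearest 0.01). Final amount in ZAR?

HKD 460,000.00 ÷ 0.4198 = MXN 1,095,759.89
MXN 1,095,759.89 × 0.07171 = AUD 78,576.94
AUD 78,576.94 × 7.736 = SEK 607,871.21
SEK 607,871.21 × 1.923 = ZAR 1,168,936.34

ZAR 1,168,936.34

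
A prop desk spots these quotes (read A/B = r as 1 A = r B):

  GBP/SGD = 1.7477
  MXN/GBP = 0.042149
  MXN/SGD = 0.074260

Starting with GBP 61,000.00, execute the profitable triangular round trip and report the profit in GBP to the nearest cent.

Profitable loop is GBP → MXN → SGD → GBP:
GBP 61,000.00 ÷ 0.042149 = MXN 1,447,246.67
MXN 1,447,246.67 × 0.074260 = SGD 107,472.54
SGD 107,472.54 ÷ 1.7477 = GBP 61,493.70
Profit = GBP 61,493.70 − GBP 61,000.00

Profit: GBP 493.70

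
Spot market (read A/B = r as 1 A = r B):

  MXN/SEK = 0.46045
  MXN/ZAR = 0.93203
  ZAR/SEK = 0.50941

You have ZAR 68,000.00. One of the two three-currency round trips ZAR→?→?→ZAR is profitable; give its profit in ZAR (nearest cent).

Profit: ZAR 2,117.08

Profitable loop is ZAR → SEK → MXN → ZAR:
ZAR 68,000.00 × 0.50941 = SEK 34,639.88
SEK 34,639.88 ÷ 0.46045 = MXN 75,230.49
MXN 75,230.49 × 0.93203 = ZAR 70,117.08
Profit = ZAR 70,117.08 − ZAR 68,000.00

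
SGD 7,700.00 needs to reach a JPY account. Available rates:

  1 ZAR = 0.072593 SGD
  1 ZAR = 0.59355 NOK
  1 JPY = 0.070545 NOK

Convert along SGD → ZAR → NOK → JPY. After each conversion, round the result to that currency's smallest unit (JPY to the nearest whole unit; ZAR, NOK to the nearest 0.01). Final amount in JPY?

JPY 892,456

SGD 7,700.00 ÷ 0.072593 = ZAR 106,070.83
ZAR 106,070.83 × 0.59355 = NOK 62,958.34
NOK 62,958.34 ÷ 0.070545 = JPY 892,456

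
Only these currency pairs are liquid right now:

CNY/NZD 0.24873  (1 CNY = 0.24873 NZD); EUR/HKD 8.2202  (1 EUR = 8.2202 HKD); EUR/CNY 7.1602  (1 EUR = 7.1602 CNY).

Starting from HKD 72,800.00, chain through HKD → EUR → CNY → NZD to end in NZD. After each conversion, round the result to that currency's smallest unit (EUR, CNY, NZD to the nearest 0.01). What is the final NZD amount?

NZD 15,772.56

HKD 72,800.00 ÷ 8.2202 = EUR 8,856.23
EUR 8,856.23 × 7.1602 = CNY 63,412.38
CNY 63,412.38 × 0.24873 = NZD 15,772.56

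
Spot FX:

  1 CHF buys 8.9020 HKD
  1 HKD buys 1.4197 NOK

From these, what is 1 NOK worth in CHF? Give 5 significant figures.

1 NOK ÷ 1.4197 = 0.704374 HKD
0.704374 HKD ÷ 8.9020 = 0.0791254 CHF

NOK/CHF = 0.079125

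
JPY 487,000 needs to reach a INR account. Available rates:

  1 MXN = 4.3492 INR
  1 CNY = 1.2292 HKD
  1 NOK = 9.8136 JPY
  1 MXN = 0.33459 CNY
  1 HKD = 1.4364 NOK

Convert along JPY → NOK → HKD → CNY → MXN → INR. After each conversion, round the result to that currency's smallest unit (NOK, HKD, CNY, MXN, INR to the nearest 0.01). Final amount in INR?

INR 365,341.50

JPY 487,000 ÷ 9.8136 = NOK 49,625.01
NOK 49,625.01 ÷ 1.4364 = HKD 34,548.18
HKD 34,548.18 ÷ 1.2292 = CNY 28,106.23
CNY 28,106.23 ÷ 0.33459 = MXN 84,002.00
MXN 84,002.00 × 4.3492 = INR 365,341.50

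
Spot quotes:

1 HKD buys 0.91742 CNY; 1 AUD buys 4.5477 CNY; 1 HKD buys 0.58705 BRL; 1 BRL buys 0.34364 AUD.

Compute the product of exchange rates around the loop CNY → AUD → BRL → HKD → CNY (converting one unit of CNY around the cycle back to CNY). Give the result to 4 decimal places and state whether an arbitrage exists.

Around CNY → AUD → BRL → HKD → CNY: 1 ÷ 4.5477 ÷ 0.34364 ÷ 0.58705 × 0.91742 = 0.999994
Product ≈ 1 (deviation 0.001%, within rounding noise).

1.0000 (no arbitrage)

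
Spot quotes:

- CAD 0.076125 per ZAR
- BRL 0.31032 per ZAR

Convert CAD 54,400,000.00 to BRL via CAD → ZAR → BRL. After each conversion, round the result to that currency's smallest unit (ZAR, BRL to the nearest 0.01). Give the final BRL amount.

BRL 221,759,054.19

CAD 54,400,000.00 ÷ 0.076125 = ZAR 714,614,121.51
ZAR 714,614,121.51 × 0.31032 = BRL 221,759,054.19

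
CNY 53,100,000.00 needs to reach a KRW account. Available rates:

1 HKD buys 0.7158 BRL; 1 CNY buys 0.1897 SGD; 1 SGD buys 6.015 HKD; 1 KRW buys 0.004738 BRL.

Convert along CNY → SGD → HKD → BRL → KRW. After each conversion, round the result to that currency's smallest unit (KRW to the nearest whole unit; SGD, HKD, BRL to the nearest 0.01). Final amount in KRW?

KRW 9,153,646,178

CNY 53,100,000.00 × 0.1897 = SGD 10,073,070.00
SGD 10,073,070.00 × 6.015 = HKD 60,589,516.05
HKD 60,589,516.05 × 0.7158 = BRL 43,369,975.59
BRL 43,369,975.59 ÷ 0.004738 = KRW 9,153,646,178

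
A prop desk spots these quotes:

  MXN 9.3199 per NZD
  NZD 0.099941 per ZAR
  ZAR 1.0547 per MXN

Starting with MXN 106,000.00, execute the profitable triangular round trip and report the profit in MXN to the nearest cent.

Profit: MXN 1,900.13

Profitable loop is MXN → NZD → ZAR → MXN:
MXN 106,000.00 ÷ 9.3199 = NZD 11,373.51
NZD 11,373.51 ÷ 0.099941 = ZAR 113,802.27
ZAR 113,802.27 ÷ 1.0547 = MXN 107,900.13
Profit = MXN 107,900.13 − MXN 106,000.00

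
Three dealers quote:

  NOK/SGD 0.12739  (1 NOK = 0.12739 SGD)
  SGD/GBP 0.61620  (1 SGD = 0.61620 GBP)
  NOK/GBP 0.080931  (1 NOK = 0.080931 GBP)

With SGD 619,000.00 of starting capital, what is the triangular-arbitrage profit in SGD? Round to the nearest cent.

Profit: SGD 19,187.84

Profitable loop is SGD → NOK → GBP → SGD:
SGD 619,000.00 ÷ 0.12739 = NOK 4,859,094.12
NOK 4,859,094.12 × 0.080931 = GBP 393,251.35
GBP 393,251.35 ÷ 0.61620 = SGD 638,187.84
Profit = SGD 638,187.84 − SGD 619,000.00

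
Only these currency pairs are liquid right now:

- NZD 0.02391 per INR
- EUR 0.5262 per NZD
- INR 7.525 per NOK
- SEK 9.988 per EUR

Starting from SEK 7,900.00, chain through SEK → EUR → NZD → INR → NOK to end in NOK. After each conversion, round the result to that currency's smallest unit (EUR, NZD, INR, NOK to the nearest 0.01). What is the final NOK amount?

SEK 7,900.00 ÷ 9.988 = EUR 790.95
EUR 790.95 ÷ 0.5262 = NZD 1,503.14
NZD 1,503.14 ÷ 0.02391 = INR 62,866.58
INR 62,866.58 ÷ 7.525 = NOK 8,354.36

NOK 8,354.36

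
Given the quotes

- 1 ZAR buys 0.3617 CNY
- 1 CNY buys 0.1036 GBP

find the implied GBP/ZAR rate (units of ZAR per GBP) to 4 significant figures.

1 GBP ÷ 0.1036 = 9.65251 CNY
9.65251 CNY ÷ 0.3617 = 26.6865 ZAR

GBP/ZAR = 26.69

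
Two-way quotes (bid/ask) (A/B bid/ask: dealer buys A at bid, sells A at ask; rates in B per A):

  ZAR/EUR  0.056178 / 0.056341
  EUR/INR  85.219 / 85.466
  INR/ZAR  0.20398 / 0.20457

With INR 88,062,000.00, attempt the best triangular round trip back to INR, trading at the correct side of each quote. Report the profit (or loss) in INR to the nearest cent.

Net profit: INR 1,336,178.47

Best loop INR → EUR → ZAR → INR:
INR 88,062,000.00 ÷ 85.466 (buy EUR at ask) = EUR 1,030,374.65
EUR 1,030,374.65 ÷ 0.056341 (buy ZAR at ask) = ZAR 18,288,185.37
ZAR 18,288,185.37 ÷ 0.20457 (buy INR at ask) = INR 89,398,178.47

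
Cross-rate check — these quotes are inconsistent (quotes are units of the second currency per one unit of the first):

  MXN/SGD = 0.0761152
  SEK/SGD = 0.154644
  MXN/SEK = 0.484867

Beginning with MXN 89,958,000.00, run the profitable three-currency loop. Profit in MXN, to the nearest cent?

Profitable loop is MXN → SGD → SEK → MXN:
MXN 89,958,000.00 × 0.0761152 = SGD 6,847,171.16
SGD 6,847,171.16 ÷ 0.154644 = SEK 44,276,992.07
SEK 44,276,992.07 ÷ 0.484867 = MXN 91,317,808.94
Profit = MXN 91,317,808.94 − MXN 89,958,000.00

Profit: MXN 1,359,808.94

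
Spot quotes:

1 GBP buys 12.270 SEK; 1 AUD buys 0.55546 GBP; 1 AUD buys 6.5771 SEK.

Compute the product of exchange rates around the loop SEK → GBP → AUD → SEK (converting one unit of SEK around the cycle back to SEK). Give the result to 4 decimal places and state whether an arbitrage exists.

0.9650 (arbitrage exists)

Around SEK → GBP → AUD → SEK: 1 ÷ 12.270 ÷ 0.55546 × 6.5771 = 0.965022
Product < 1; profitable direction is SEK → AUD → GBP → SEK.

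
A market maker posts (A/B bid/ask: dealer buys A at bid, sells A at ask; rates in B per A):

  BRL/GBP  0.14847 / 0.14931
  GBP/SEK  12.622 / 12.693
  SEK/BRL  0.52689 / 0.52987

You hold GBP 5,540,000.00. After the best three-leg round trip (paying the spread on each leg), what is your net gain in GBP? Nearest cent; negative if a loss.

Net result: GBP -23,199.77 (no profitable arbitrage after spreads)

Best loop GBP → BRL → SEK → GBP:
GBP 5,540,000.00 ÷ 0.14931 (buy BRL at ask) = BRL 37,104,011.79
BRL 37,104,011.79 ÷ 0.52987 (buy SEK at ask) = SEK 70,024,745.29
SEK 70,024,745.29 ÷ 12.693 (buy GBP at ask) = GBP 5,516,800.23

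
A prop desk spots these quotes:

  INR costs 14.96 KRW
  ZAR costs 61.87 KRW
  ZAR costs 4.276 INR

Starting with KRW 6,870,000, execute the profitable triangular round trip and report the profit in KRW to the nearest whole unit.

Profitable loop is KRW → ZAR → INR → KRW:
KRW 6,870,000 ÷ 61.87 = ZAR 111,039.28
ZAR 111,039.28 × 4.276 = INR 474,803.94
INR 474,803.94 × 14.96 = KRW 7,103,067
Profit = KRW 7,103,067 − KRW 6,870,000

Profit: KRW 233,067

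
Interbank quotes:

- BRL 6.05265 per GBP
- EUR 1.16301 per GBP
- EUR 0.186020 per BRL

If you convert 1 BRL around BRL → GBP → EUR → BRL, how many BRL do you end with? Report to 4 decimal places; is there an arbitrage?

1.0329 (arbitrage exists)

Around BRL → GBP → EUR → BRL: 1 ÷ 6.05265 × 1.16301 ÷ 0.186020 = 1.032947
Product > 1; profitable direction is BRL → GBP → EUR → BRL.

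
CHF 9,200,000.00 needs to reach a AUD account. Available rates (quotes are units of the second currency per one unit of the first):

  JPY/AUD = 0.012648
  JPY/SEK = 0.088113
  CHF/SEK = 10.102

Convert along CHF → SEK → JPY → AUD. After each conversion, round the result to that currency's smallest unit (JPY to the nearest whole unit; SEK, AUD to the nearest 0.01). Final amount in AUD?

CHF 9,200,000.00 × 10.102 = SEK 92,938,400.00
SEK 92,938,400.00 ÷ 0.088113 = JPY 1,054,763,769
JPY 1,054,763,769 × 0.012648 = AUD 13,340,652.15

AUD 13,340,652.15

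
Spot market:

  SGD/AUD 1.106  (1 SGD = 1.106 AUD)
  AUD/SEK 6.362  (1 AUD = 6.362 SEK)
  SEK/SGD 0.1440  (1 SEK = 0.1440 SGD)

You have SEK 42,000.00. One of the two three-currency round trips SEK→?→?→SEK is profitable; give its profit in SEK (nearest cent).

Profitable loop is SEK → SGD → AUD → SEK:
SEK 42,000.00 × 0.1440 = SGD 6,048.00
SGD 6,048.00 × 1.106 = AUD 6,689.09
AUD 6,689.09 × 6.362 = SEK 42,555.98
Profit = SEK 42,555.98 − SEK 42,000.00

Profit: SEK 555.98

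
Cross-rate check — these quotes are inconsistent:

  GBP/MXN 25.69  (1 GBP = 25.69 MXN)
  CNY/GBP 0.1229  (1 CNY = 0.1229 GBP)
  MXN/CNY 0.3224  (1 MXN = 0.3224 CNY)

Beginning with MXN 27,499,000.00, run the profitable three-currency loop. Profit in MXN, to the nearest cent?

Profitable loop is MXN → CNY → GBP → MXN:
MXN 27,499,000.00 × 0.3224 = CNY 8,865,677.60
CNY 8,865,677.60 × 0.1229 = GBP 1,089,591.78
GBP 1,089,591.78 × 25.69 = MXN 27,991,612.75
Profit = MXN 27,991,612.75 − MXN 27,499,000.00

Profit: MXN 492,612.75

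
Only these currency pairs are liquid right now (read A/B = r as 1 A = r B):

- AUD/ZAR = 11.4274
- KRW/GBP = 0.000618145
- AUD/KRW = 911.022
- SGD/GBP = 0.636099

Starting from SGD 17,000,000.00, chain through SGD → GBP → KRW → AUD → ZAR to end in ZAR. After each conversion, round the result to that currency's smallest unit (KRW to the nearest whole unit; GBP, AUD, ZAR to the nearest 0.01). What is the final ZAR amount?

SGD 17,000,000.00 × 0.636099 = GBP 10,813,683.00
GBP 10,813,683.00 ÷ 0.000618145 = KRW 17,493,764,408
KRW 17,493,764,408 ÷ 911.022 = AUD 19,202,351.21
AUD 19,202,351.21 × 11.4274 = ZAR 219,432,948.22

ZAR 219,432,948.22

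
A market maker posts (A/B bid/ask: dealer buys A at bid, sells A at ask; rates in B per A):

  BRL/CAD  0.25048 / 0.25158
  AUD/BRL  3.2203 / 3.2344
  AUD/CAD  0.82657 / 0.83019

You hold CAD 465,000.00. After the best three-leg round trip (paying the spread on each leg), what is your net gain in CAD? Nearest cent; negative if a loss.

Net profit: CAD 7,348.73

Best loop CAD → BRL → AUD → CAD:
CAD 465,000.00 ÷ 0.25158 (buy BRL at ask) = BRL 1,848,318.63
BRL 1,848,318.63 ÷ 3.2344 (buy AUD at ask) = AUD 571,456.41
AUD 571,456.41 × 0.82657 (sell AUD at bid) = CAD 472,348.73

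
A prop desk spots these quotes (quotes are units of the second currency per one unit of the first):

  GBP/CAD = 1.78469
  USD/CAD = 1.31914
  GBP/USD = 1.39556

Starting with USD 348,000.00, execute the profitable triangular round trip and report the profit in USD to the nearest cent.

Profit: USD 10,968.10

Profitable loop is USD → CAD → GBP → USD:
USD 348,000.00 × 1.31914 = CAD 459,060.72
CAD 459,060.72 ÷ 1.78469 = GBP 257,221.55
GBP 257,221.55 × 1.39556 = USD 358,968.10
Profit = USD 358,968.10 − USD 348,000.00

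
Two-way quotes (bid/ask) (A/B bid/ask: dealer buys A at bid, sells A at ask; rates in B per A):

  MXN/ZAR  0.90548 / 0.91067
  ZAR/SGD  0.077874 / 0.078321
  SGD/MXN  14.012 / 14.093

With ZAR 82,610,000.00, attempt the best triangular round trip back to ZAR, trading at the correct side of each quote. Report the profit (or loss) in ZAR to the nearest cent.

Net result: ZAR -425,500.17 (no profitable arbitrage after spreads)

Best loop ZAR → MXN → SGD → ZAR:
ZAR 82,610,000.00 ÷ 0.91067 (buy MXN at ask) = MXN 90,713,430.77
MXN 90,713,430.77 ÷ 14.093 (buy SGD at ask) = SGD 6,436,772.21
SGD 6,436,772.21 ÷ 0.078321 (buy ZAR at ask) = ZAR 82,184,499.83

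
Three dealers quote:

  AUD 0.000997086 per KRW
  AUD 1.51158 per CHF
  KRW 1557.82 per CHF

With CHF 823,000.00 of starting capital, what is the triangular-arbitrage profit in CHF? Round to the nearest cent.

Profitable loop is CHF → KRW → AUD → CHF:
CHF 823,000.00 × 1557.82 = KRW 1,282,085,860
KRW 1,282,085,860 × 0.000997086 = AUD 1,278,349.86
AUD 1,278,349.86 ÷ 1.51158 = CHF 845,704.40
Profit = CHF 845,704.40 − CHF 823,000.00

Profit: CHF 22,704.40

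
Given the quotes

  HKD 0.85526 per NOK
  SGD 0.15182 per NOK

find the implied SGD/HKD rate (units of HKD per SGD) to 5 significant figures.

1 SGD ÷ 0.15182 = 6.58675 NOK
6.58675 NOK × 0.85526 = 5.63338 HKD

SGD/HKD = 5.6334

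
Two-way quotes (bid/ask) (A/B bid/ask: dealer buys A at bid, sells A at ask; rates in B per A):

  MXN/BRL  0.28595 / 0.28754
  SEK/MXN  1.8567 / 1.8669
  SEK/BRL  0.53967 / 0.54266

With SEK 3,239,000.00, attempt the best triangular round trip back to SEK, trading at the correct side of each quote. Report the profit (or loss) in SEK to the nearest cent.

Net profit: SEK 17,266.19

Best loop SEK → BRL → MXN → SEK:
SEK 3,239,000.00 × 0.53967 (sell SEK at bid) = BRL 1,747,991.13
BRL 1,747,991.13 ÷ 0.28754 (buy MXN at ask) = MXN 6,079,123.36
MXN 6,079,123.36 ÷ 1.8669 (buy SEK at ask) = SEK 3,256,266.19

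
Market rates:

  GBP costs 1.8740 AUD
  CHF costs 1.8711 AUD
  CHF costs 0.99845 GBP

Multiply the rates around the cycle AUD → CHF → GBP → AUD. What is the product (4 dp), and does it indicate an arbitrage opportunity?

Around AUD → CHF → GBP → AUD: 1 ÷ 1.8711 × 0.99845 × 1.8740 = 0.999997
Product ≈ 1 (deviation 0.000%, within rounding noise).

1.0000 (no arbitrage)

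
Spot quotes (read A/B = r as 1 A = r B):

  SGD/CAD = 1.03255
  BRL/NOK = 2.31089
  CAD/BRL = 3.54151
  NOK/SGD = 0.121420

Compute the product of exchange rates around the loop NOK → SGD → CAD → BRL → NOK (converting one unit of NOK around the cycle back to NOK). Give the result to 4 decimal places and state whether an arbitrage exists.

1.0261 (arbitrage exists)

Around NOK → SGD → CAD → BRL → NOK: 1 × 0.121420 × 1.03255 × 3.54151 × 2.31089 = 1.026051
Product > 1; profitable direction is NOK → SGD → CAD → BRL → NOK.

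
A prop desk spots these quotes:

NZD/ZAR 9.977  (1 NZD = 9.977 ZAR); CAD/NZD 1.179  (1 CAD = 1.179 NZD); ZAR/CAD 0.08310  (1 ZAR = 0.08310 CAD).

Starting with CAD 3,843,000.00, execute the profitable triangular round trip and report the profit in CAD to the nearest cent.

Profitable loop is CAD → ZAR → NZD → CAD:
CAD 3,843,000.00 ÷ 0.08310 = ZAR 46,245,487.36
ZAR 46,245,487.36 ÷ 9.977 = NZD 4,635,209.72
NZD 4,635,209.72 ÷ 1.179 = CAD 3,931,475.59
Profit = CAD 3,931,475.59 − CAD 3,843,000.00

Profit: CAD 88,475.59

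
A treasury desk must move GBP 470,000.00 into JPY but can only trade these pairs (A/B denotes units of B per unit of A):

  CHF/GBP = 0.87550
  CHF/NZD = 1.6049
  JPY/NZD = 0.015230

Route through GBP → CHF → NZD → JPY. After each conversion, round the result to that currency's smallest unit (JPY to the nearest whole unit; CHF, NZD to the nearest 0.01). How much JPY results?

GBP 470,000.00 ÷ 0.87550 = CHF 536,836.09
CHF 536,836.09 × 1.6049 = NZD 861,568.24
NZD 861,568.24 ÷ 0.015230 = JPY 56,570,469

JPY 56,570,469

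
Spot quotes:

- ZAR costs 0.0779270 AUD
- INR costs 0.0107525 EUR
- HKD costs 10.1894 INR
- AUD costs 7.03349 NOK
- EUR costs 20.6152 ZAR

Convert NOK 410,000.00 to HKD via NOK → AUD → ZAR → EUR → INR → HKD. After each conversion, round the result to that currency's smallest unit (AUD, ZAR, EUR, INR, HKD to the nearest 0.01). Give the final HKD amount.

NOK 410,000.00 ÷ 7.03349 = AUD 58,292.54
AUD 58,292.54 ÷ 0.0779270 = ZAR 748,040.35
ZAR 748,040.35 ÷ 20.6152 = EUR 36,285.86
EUR 36,285.86 ÷ 0.0107525 = INR 3,374,644.04
INR 3,374,644.04 ÷ 10.1894 = HKD 331,191.63

HKD 331,191.63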